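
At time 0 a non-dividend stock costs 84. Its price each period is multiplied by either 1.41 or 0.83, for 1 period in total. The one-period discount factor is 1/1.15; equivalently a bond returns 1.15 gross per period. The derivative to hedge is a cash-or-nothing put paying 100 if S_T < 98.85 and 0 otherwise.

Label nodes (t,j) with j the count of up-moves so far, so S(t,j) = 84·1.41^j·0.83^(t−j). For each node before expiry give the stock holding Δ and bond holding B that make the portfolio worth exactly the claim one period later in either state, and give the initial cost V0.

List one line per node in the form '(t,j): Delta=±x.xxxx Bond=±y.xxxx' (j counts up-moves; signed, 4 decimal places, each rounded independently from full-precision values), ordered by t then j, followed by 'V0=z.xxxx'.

Risk-neutral probability p* = (R−d)/(u−d) = (1.15−0.83)/(1.41−0.83) = 0.5517.
Payoff layer (t=1): V(1,0)=100.0000, V(1,1)=0.0000
Node (0,0) S=84.0000: V=(p*·0.0000+(1−p*)·100.0000)/1.15=38.9805; Δ=(0.0000−100.0000)/(118.4400−69.7200)=-2.0525; B=V−Δ·S=211.3943
Check: Δ(0,0)·S0 + B(0,0) = 38.9805 = V0.

(0,0): Delta=-2.0525 Bond=211.3943
V0=38.9805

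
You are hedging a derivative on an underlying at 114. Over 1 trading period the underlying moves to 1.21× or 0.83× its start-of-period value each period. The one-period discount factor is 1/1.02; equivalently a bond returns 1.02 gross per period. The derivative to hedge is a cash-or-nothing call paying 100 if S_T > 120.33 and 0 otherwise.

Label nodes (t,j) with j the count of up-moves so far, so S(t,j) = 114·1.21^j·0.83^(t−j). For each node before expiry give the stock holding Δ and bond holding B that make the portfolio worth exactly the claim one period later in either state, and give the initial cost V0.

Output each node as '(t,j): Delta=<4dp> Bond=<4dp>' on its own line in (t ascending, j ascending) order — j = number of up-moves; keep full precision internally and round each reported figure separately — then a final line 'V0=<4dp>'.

(0,0): Delta=2.3084 Bond=-214.1383
V0=49.0196

Risk-neutral probability p* = (R−d)/(u−d) = (1.02−0.83)/(1.21−0.83) = 0.5000.
Terminal payoffs: V(1,0)=0.0000, V(1,1)=100.0000
(0,0): S=114.0000. Δ = (V_up−V_dn)/(S_up−S_dn) = (100.0000−0.0000)/(137.9400−94.6200) = 2.3084. V = [p*·100.0000 + (1−p*)·0.0000]/1.02 = 49.0196. B = V − Δ·S = -214.1383.
Root portfolio cost Δ·114+B reproduces V0=49.0196.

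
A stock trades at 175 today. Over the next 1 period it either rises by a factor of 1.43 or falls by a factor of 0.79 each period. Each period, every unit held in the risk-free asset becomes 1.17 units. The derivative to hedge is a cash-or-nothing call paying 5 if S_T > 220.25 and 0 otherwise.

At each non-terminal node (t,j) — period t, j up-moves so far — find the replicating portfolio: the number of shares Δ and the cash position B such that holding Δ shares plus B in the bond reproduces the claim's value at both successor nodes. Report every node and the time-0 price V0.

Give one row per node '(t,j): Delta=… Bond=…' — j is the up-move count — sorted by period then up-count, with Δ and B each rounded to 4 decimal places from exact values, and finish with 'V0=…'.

Risk-neutral probability p* = (R−d)/(u−d) = (1.17−0.79)/(1.43−0.79) = 0.5937.
At expiry t=1: V(1,0)=0.0000, V(1,1)=5.0000
(0,0): S=175.0000. Δ = (V_up−V_dn)/(S_up−S_dn) = (5.0000−0.0000)/(250.2500−138.2500) = 0.0446. V = [p*·5.0000 + (1−p*)·0.0000]/1.17 = 2.5374. B = V − Δ·S = -5.2751.
Check: Δ(0,0)·S0 + B(0,0) = 2.5374 = V0.

(0,0): Delta=0.0446 Bond=-5.2751
V0=2.5374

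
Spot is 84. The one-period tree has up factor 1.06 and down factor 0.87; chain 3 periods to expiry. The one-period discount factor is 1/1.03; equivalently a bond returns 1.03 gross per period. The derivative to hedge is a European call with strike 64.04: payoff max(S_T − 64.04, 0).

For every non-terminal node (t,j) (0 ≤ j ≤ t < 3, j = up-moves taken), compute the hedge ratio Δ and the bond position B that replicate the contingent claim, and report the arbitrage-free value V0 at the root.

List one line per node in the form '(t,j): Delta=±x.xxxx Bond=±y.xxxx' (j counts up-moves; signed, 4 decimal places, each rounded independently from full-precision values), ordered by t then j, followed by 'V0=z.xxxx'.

(0,0): Delta=0.9872 Bond=-57.4950
(1,0): Delta=0.9037 Bond=-53.1187
(1,1): Delta=1.0000 Bond=-60.3638
(2,0): Delta=0.2777 Bond=-14.9121
(2,1): Delta=1.0000 Bond=-62.1748
(2,2): Delta=1.0000 Bond=-62.1748
V0=25.4258

No-arbitrage ⇒ martingale measure with p* = (R−d)/(u−d) = 0.8421.
At expiry t=3: V(3,0)=0.0000, V(3,1)=3.3544, V(3,2)=18.0727, V(3,3)=36.0053
(2,0): S=63.5796. Δ = (V_up−V_dn)/(S_up−S_dn) = (3.3544−0.0000)/(67.3944−55.3143) = 0.2777. V = [p*·3.3544 + (1−p*)·0.0000]/1.03 = 2.7425. B = V − Δ·S = -14.9121.
(2,1): S=77.4648. Δ = (V_up−V_dn)/(S_up−S_dn) = (18.0727−3.3544)/(82.1127−67.3944) = 1.0000. V = [p*·18.0727 + (1−p*)·3.3544]/1.03 = 15.2900. B = V − Δ·S = -62.1748.
(2,2): S=94.3824. Δ = (V_up−V_dn)/(S_up−S_dn) = (36.0053−18.0727)/(100.0453−82.1127) = 1.0000. V = [p*·36.0053 + (1−p*)·18.0727]/1.03 = 32.2076. B = V − Δ·S = -62.1748.
(1,0): S=73.0800. Δ = (V_up−V_dn)/(S_up−S_dn) = (15.2900−2.7425)/(77.4648−63.5796) = 0.9037. V = [p*·15.2900 + (1−p*)·2.7425]/1.03 = 12.9212. B = V − Δ·S = -53.1187.
(1,1): S=89.0400. Δ = (V_up−V_dn)/(S_up−S_dn) = (32.2076−15.2900)/(94.3824−77.4648) = 1.0000. V = [p*·32.2076 + (1−p*)·15.2900]/1.03 = 28.6762. B = V − Δ·S = -60.3638.
(0,0): S=84.0000. Δ = (V_up−V_dn)/(S_up−S_dn) = (28.6762−12.9212)/(89.0400−73.0800) = 0.9872. V = [p*·28.6762 + (1−p*)·12.9212]/1.03 = 25.4258. B = V − Δ·S = -57.4950.
The time-0 hedge costs 25.4258, which is the no-arbitrage price.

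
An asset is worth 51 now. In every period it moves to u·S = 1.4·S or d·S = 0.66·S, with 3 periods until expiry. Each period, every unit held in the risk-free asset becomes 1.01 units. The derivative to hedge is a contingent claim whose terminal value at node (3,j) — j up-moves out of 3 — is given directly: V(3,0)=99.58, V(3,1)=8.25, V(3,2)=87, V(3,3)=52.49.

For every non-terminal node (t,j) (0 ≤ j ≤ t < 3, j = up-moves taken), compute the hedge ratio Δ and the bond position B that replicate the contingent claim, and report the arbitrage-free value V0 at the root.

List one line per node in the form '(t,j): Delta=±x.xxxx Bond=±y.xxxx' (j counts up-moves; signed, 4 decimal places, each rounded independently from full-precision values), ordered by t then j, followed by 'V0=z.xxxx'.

(0,0): Delta=0.1603 Bond=44.3843
(1,0): Delta=-0.4327 Bond=64.7909
(1,1): Delta=0.4719 Bond=22.5839
(2,0): Delta=-5.5555 Bond=179.2440
(2,1): Delta=2.2583 Bond=-61.3728
(2,2): Delta=-0.4665 Bond=116.6131
V0=52.5609

No-arbitrage ⇒ martingale measure with p* = (R−d)/(u−d) = 0.4730.
Payoff layer (t=3): V(3,0)=99.5800, V(3,1)=8.2500, V(3,2)=87.0000, V(3,3)=52.4900
Node (2,0) S=22.2156: V=(p*·8.2500+(1−p*)·99.5800)/1.01=55.8251; Δ=(8.2500−99.5800)/(31.1018−14.6623)=-5.5555; B=V−Δ·S=179.2440
Node (2,1) S=47.1240: V=(p*·87.0000+(1−p*)·8.2500)/1.01=45.0462; Δ=(87.0000−8.2500)/(65.9736−31.1018)=2.2583; B=V−Δ·S=-61.3728
Node (2,2) S=99.9600: V=(p*·52.4900+(1−p*)·87.0000)/1.01=69.9779; Δ=(52.4900−87.0000)/(139.9440−65.9736)=-0.4665; B=V−Δ·S=116.6131
Node (1,0) S=33.6600: V=(p*·45.0462+(1−p*)·55.8251)/1.01=50.2247; Δ=(45.0462−55.8251)/(47.1240−22.2156)=-0.4327; B=V−Δ·S=64.7909
Node (1,1) S=71.4000: V=(p*·69.9779+(1−p*)·45.0462)/1.01=56.2755; Δ=(69.9779−45.0462)/(99.9600−47.1240)=0.4719; B=V−Δ·S=22.5839
Node (0,0) S=51.0000: V=(p*·56.2755+(1−p*)·50.2247)/1.01=52.5609; Δ=(56.2755−50.2247)/(71.4000−33.6600)=0.1603; B=V−Δ·S=44.3843
The time-0 hedge costs 52.5609, which is the no-arbitrage price.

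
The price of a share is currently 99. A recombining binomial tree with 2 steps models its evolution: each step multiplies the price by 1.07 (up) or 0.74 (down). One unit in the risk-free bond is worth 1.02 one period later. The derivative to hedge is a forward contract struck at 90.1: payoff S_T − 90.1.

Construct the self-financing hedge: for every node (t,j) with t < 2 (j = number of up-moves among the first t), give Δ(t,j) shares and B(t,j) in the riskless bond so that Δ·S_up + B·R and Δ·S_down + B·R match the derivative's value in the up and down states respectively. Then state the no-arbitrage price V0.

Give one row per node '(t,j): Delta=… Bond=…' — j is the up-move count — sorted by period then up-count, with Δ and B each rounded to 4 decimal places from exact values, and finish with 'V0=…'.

Under the risk-neutral measure, an up-move has probability p* = (R−d)/(u−d) = 0.8485 and values discount at R = 1.02.
Terminal values V(2,·): V(2,0)=-35.8876, V(2,1)=-11.7118, V(2,2)=23.2451
Node (1,0) S=73.2600: V=(p*·-11.7118+(1−p*)·-35.8876)/1.02=-15.0733; Δ=(-11.7118−-35.8876)/(78.3882−54.2124)=1.0000; B=V−Δ·S=-88.3333
Node (1,1) S=105.9300: V=(p*·23.2451+(1−p*)·-11.7118)/1.02=17.5967; Δ=(23.2451−-11.7118)/(113.3451−78.3882)=1.0000; B=V−Δ·S=-88.3333
Node (0,0) S=99.0000: V=(p*·17.5967+(1−p*)·-15.0733)/1.02=12.3987; Δ=(17.5967−-15.0733)/(105.9300−73.2600)=1.0000; B=V−Δ·S=-86.6013
The time-0 hedge costs 12.3987, which is the no-arbitrage price.

(0,0): Delta=1.0000 Bond=-86.6013
(1,0): Delta=1.0000 Bond=-88.3333
(1,1): Delta=1.0000 Bond=-88.3333
V0=12.3987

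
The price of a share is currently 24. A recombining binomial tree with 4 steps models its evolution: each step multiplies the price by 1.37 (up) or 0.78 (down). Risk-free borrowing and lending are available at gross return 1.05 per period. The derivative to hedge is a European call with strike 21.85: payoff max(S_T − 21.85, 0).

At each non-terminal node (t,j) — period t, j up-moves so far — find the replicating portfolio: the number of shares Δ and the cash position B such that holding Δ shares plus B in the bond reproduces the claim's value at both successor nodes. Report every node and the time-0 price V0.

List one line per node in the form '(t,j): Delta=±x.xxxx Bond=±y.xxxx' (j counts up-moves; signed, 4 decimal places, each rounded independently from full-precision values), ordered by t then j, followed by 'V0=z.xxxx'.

(0,0): Delta=0.7807 Bond=-10.2886
(1,0): Delta=0.5830 Bond=-7.1024
(1,1): Delta=0.9141 Bond=-15.1889
(2,0): Delta=0.2811 Bond=-3.0487
(2,1): Delta=0.7868 Bond=-12.6828
(2,2): Delta=1.0000 Bond=-19.8186
(3,0): Delta=0.0000 Bond=0.0000
(3,1): Delta=0.4707 Bond=-6.9951
(3,2): Delta=1.0000 Bond=-20.8095
(3,3): Delta=1.0000 Bond=-20.8095
V0=8.4480

No-arbitrage ⇒ martingale measure with p* = (R−d)/(u−d) = 0.4576.
Terminal payoffs: V(4,0)=0.0000, V(4,1)=0.0000, V(4,2)=5.5557, V(4,3)=26.2857, V(4,4)=62.6961
(3,0): S=11.3892. Δ = (V_up−V_dn)/(S_up−S_dn) = (0.0000−0.0000)/(15.6033−8.8836) = 0.0000. V = [p*·0.0000 + (1−p*)·0.0000]/1.05 = 0.0000. B = V − Δ·S = 0.0000.
(3,1): S=20.0042. Δ = (V_up−V_dn)/(S_up−S_dn) = (5.5557−0.0000)/(27.4057−15.6033) = 0.4707. V = [p*·5.5557 + (1−p*)·0.0000]/1.05 = 2.4214. B = V − Δ·S = -6.9951.
(3,2): S=35.1356. Δ = (V_up−V_dn)/(S_up−S_dn) = (26.2857−5.5557)/(48.1357−27.4057) = 1.0000. V = [p*·26.2857 + (1−p*)·5.5557]/1.05 = 14.3260. B = V − Δ·S = -20.8095.
(3,3): S=61.7125. Δ = (V_up−V_dn)/(S_up−S_dn) = (62.6961−26.2857)/(84.5461−48.1357) = 1.0000. V = [p*·62.6961 + (1−p*)·26.2857]/1.05 = 40.9029. B = V − Δ·S = -20.8095.
(2,0): S=14.6016. Δ = (V_up−V_dn)/(S_up−S_dn) = (2.4214−0.0000)/(20.0042−11.3892) = 0.2811. V = [p*·2.4214 + (1−p*)·0.0000]/1.05 = 1.0553. B = V − Δ·S = -3.0487.
(2,1): S=25.6464. Δ = (V_up−V_dn)/(S_up−S_dn) = (14.3260−2.4214)/(35.1356−20.0042) = 0.7868. V = [p*·14.3260 + (1−p*)·2.4214]/1.05 = 7.4946. B = V − Δ·S = -12.6828.
(2,2): S=45.0456. Δ = (V_up−V_dn)/(S_up−S_dn) = (40.9029−14.3260)/(61.7125−35.1356) = 1.0000. V = [p*·40.9029 + (1−p*)·14.3260]/1.05 = 25.2270. B = V − Δ·S = -19.8186.
(1,0): S=18.7200. Δ = (V_up−V_dn)/(S_up−S_dn) = (7.4946−1.0553)/(25.6464−14.6016) = 0.5830. V = [p*·7.4946 + (1−p*)·1.0553]/1.05 = 3.8115. B = V − Δ·S = -7.1024.
(1,1): S=32.8800. Δ = (V_up−V_dn)/(S_up−S_dn) = (25.2270−7.4946)/(45.0456−25.6464) = 0.9141. V = [p*·25.2270 + (1−p*)·7.4946]/1.05 = 14.8661. B = V − Δ·S = -15.1889.
(0,0): S=24.0000. Δ = (V_up−V_dn)/(S_up−S_dn) = (14.8661−3.8115)/(32.8800−18.7200) = 0.7807. V = [p*·14.8661 + (1−p*)·3.8115]/1.05 = 8.4480. B = V − Δ·S = -10.2886.
Check: Δ(0,0)·S0 + B(0,0) = 8.4480 = V0.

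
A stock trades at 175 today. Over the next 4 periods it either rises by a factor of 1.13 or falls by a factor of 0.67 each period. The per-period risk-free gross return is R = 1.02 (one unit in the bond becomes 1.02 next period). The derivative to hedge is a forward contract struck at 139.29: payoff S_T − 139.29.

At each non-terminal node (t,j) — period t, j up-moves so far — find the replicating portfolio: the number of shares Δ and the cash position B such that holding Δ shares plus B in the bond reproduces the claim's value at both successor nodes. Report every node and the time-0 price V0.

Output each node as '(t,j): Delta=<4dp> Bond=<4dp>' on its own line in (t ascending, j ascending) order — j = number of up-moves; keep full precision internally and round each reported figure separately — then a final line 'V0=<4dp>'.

(0,0): Delta=1.0000 Bond=-128.6824
(1,0): Delta=1.0000 Bond=-131.2561
(1,1): Delta=1.0000 Bond=-131.2561
(2,0): Delta=1.0000 Bond=-133.8812
(2,1): Delta=1.0000 Bond=-133.8812
(2,2): Delta=1.0000 Bond=-133.8812
(3,0): Delta=1.0000 Bond=-136.5588
(3,1): Delta=1.0000 Bond=-136.5588
(3,2): Delta=1.0000 Bond=-136.5588
(3,3): Delta=1.0000 Bond=-136.5588
V0=46.3176

Since d<R<u, set p* = (R−d)/(u−d) = 0.7609; price each node as the discounted p*-expectation of its children.
Payoff layer (t=4): V(4,0)=-104.0255, V(4,1)=-79.8141, V(4,2)=-38.9799, V(4,3)=29.8897, V(4,4)=146.0429
  t=3,j=0: stock 52.6335 → up 59.4759 (V=-79.8141), down 35.2645 (V=-104.0255). Price -83.9253; hedge Δ=1.0000, bond B=-136.5588.
  t=3,j=1: stock 88.7700 → up 100.3101 (V=-38.9799), down 59.4759 (V=-79.8141). Price -47.7888; hedge Δ=1.0000, bond B=-136.5588.
  t=3,j=2: stock 149.7165 → up 169.1797 (V=29.8897), down 100.3101 (V=-38.9799). Price 13.1577; hedge Δ=1.0000, bond B=-136.5588.
  t=3,j=3: stock 252.5070 → up 285.3329 (V=146.0429), down 169.1797 (V=29.8897). Price 115.9482; hedge Δ=1.0000, bond B=-136.5588.
  t=2,j=0: stock 78.5575 → up 88.7700 (V=-47.7888), down 52.6335 (V=-83.9253). Price -55.3237; hedge Δ=1.0000, bond B=-133.8812.
  t=2,j=1: stock 132.4925 → up 149.7165 (V=13.1577), down 88.7700 (V=-47.7888). Price -1.3887; hedge Δ=1.0000, bond B=-133.8812.
  t=2,j=2: stock 223.4575 → up 252.5070 (V=115.9482), down 149.7165 (V=13.1577). Price 89.5763; hedge Δ=1.0000, bond B=-133.8812.
  t=1,j=0: stock 117.2500 → up 132.4925 (V=-1.3887), down 78.5575 (V=-55.3237). Price -14.0061; hedge Δ=1.0000, bond B=-131.2561.
  t=1,j=1: stock 197.7500 → up 223.4575 (V=89.5763), down 132.4925 (V=-1.3887). Price 66.4939; hedge Δ=1.0000, bond B=-131.2561.
  t=0,j=0: stock 175.0000 → up 197.7500 (V=66.4939), down 117.2500 (V=-14.0061). Price 46.3176; hedge Δ=1.0000, bond B=-128.6824.
Check: Δ(0,0)·S0 + B(0,0) = 46.3176 = V0.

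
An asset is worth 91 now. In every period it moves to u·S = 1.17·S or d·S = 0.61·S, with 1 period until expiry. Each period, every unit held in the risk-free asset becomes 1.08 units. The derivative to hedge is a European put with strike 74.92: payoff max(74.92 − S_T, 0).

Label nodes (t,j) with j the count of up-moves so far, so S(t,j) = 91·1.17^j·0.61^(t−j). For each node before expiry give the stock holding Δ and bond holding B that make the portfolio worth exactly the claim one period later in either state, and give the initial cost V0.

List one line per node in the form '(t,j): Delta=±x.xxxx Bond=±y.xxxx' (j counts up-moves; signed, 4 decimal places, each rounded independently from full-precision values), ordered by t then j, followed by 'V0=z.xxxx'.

Risk-neutral probability p* = (R−d)/(u−d) = (1.08−0.61)/(1.17−0.61) = 0.8393.
Terminal payoffs: V(1,0)=19.4100, V(1,1)=0.0000
  t=0,j=0: stock 91.0000 → up 106.4700 (V=0.0000), down 55.5100 (V=19.4100). Price 2.8884; hedge Δ=-0.3809, bond B=37.5491.
Each (Δ,B) replicates both successor values, so the strategy is self-financing and V0 is arbitrage-free.

(0,0): Delta=-0.3809 Bond=37.5491
V0=2.8884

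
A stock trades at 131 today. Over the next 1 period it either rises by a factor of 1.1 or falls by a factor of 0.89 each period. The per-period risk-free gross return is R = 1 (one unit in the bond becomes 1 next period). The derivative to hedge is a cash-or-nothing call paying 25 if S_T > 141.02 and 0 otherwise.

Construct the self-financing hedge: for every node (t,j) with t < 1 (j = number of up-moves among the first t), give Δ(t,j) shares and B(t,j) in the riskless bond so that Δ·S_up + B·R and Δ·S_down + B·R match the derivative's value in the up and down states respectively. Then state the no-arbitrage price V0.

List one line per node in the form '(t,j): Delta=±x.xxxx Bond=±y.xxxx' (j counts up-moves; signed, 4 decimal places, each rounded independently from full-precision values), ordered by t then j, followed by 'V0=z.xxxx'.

Risk-neutral probability p* = (R−d)/(u−d) = (1−0.89)/(1.1−0.89) = 0.5238.
Terminal payoffs: V(1,0)=0.0000, V(1,1)=25.0000
  t=0,j=0: stock 131.0000 → up 144.1000 (V=25.0000), down 116.5900 (V=0.0000). Price 13.0952; hedge Δ=0.9088, bond B=-105.9524.
Check: Δ(0,0)·S0 + B(0,0) = 13.0952 = V0.

(0,0): Delta=0.9088 Bond=-105.9524
V0=13.0952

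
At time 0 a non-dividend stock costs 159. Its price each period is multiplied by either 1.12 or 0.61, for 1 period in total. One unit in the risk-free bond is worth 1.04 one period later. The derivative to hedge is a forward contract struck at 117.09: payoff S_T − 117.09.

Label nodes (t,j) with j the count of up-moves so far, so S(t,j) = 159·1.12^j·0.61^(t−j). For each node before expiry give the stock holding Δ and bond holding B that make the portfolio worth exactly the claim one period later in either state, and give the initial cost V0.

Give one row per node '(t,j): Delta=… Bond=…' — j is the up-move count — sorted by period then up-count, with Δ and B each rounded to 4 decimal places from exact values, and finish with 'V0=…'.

(0,0): Delta=1.0000 Bond=-112.5865
V0=46.4135

Since d<R<u, set p* = (R−d)/(u−d) = 0.8431; price each node as the discounted p*-expectation of its children.
At expiry t=1: V(1,0)=-20.1000, V(1,1)=60.9900
(0,0): S=159.0000. Δ = (V_up−V_dn)/(S_up−S_dn) = (60.9900−-20.1000)/(178.0800−96.9900) = 1.0000. V = [p*·60.9900 + (1−p*)·-20.1000]/1.04 = 46.4135. B = V − Δ·S = -112.5865.
The time-0 hedge costs 46.4135, which is the no-arbitrage price.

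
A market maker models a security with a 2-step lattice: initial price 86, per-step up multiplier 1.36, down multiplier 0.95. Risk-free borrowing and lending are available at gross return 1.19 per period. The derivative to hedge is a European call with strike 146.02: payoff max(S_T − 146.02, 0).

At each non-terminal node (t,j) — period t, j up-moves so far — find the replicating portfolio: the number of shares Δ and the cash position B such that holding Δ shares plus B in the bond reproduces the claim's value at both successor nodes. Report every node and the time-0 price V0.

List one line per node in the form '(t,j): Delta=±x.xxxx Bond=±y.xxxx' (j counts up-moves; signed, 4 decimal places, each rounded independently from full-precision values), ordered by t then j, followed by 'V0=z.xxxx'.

Risk-neutral probability p* = (R−d)/(u−d) = (1.19−0.95)/(1.36−0.95) = 0.5854.
Terminal payoffs: V(2,0)=0.0000, V(2,1)=0.0000, V(2,2)=13.0456
Node (1,0) S=81.7000: V=(p*·0.0000+(1−p*)·0.0000)/1.19=0.0000; Δ=(0.0000−0.0000)/(111.1120−77.6150)=0.0000; B=V−Δ·S=0.0000
Node (1,1) S=116.9600: V=(p*·13.0456+(1−p*)·0.0000)/1.19=6.4172; Δ=(13.0456−0.0000)/(159.0656−111.1120)=0.2720; B=V−Δ·S=-25.4014
Node (0,0) S=86.0000: V=(p*·6.4172+(1−p*)·0.0000)/1.19=3.1566; Δ=(6.4172−0.0000)/(116.9600−81.7000)=0.1820; B=V−Δ·S=-12.4950
Root portfolio cost Δ·86+B reproduces V0=3.1566.

(0,0): Delta=0.1820 Bond=-12.4950
(1,0): Delta=0.0000 Bond=0.0000
(1,1): Delta=0.2720 Bond=-25.4014
V0=3.1566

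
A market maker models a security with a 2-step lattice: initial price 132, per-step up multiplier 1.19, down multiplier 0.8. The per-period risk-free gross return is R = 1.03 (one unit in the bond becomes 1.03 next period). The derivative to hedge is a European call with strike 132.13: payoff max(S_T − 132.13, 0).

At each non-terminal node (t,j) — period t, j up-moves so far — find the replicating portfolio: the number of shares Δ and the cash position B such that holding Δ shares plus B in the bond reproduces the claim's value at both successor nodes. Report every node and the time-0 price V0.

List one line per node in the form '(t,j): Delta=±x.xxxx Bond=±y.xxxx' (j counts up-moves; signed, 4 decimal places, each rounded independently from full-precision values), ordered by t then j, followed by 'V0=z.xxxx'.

(0,0): Delta=0.6094 Bond=-62.4823
(1,0): Delta=0.0000 Bond=0.0000
(1,1): Delta=0.8945 Bond=-109.1266
V0=17.9636

No-arbitrage ⇒ martingale measure with p* = (R−d)/(u−d) = 0.5897.
Terminal payoffs: V(2,0)=0.0000, V(2,1)=0.0000, V(2,2)=54.7952
Node (1,0) S=105.6000: V=(p*·0.0000+(1−p*)·0.0000)/1.03=0.0000; Δ=(0.0000−0.0000)/(125.6640−84.4800)=0.0000; B=V−Δ·S=0.0000
Node (1,1) S=157.0800: V=(p*·54.7952+(1−p*)·0.0000)/1.03=31.3739; Δ=(54.7952−0.0000)/(186.9252−125.6640)=0.8945; B=V−Δ·S=-109.1266
Node (0,0) S=132.0000: V=(p*·31.3739+(1−p*)·0.0000)/1.03=17.9636; Δ=(31.3739−0.0000)/(157.0800−105.6000)=0.6094; B=V−Δ·S=-62.4823
The time-0 hedge costs 17.9636, which is the no-arbitrage price.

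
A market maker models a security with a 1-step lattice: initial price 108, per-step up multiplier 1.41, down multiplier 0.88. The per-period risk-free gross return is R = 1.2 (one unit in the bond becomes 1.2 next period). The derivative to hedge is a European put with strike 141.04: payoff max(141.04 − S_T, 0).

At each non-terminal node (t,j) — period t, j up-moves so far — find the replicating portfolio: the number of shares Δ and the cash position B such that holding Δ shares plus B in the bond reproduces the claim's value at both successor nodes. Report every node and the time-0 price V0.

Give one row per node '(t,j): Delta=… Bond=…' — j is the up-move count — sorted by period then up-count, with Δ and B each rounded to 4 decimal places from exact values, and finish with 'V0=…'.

(0,0): Delta=-0.8036 Bond=101.9811
V0=15.1887

Since d<R<u, set p* = (R−d)/(u−d) = 0.6038; price each node as the discounted p*-expectation of its children.
Terminal values V(1,·): V(1,0)=46.0000, V(1,1)=0.0000
(0,0): S=108.0000. Δ = (V_up−V_dn)/(S_up−S_dn) = (0.0000−46.0000)/(152.2800−95.0400) = -0.8036. V = [p*·0.0000 + (1−p*)·46.0000]/1.2 = 15.1887. B = V − Δ·S = 101.9811.
Root portfolio cost Δ·108+B reproduces V0=15.1887.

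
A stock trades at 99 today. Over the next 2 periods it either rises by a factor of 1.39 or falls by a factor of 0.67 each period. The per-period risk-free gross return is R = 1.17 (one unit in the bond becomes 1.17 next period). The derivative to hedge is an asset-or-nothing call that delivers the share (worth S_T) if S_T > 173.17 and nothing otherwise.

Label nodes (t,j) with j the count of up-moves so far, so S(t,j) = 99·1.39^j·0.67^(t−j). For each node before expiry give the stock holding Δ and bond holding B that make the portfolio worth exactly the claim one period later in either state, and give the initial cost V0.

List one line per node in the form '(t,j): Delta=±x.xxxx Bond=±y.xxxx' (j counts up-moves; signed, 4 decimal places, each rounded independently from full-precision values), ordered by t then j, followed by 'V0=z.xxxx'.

(0,0): Delta=1.5928 Bond=-90.2969
(1,0): Delta=0.0000 Bond=0.0000
(1,1): Delta=1.9306 Bond=-152.1322
V0=67.3858

The replicating-portfolio and risk-neutral prices coincide; use p* = (1.17−0.67)/(1.39−0.67) = 0.6944 for the latter.
At expiry t=2: V(2,0)=0.0000, V(2,1)=0.0000, V(2,2)=191.2779
Node (1,0) S=66.3300: V=(p*·0.0000+(1−p*)·0.0000)/1.17=0.0000; Δ=(0.0000−0.0000)/(92.1987−44.4411)=0.0000; B=V−Δ·S=0.0000
Node (1,1) S=137.6100: V=(p*·191.2779+(1−p*)·0.0000)/1.17=113.5315; Δ=(191.2779−0.0000)/(191.2779−92.1987)=1.9306; B=V−Δ·S=-152.1322
Node (0,0) S=99.0000: V=(p*·113.5315+(1−p*)·0.0000)/1.17=67.3858; Δ=(113.5315−0.0000)/(137.6100−66.3300)=1.5928; B=V−Δ·S=-90.2969
Root portfolio cost Δ·99+B reproduces V0=67.3858.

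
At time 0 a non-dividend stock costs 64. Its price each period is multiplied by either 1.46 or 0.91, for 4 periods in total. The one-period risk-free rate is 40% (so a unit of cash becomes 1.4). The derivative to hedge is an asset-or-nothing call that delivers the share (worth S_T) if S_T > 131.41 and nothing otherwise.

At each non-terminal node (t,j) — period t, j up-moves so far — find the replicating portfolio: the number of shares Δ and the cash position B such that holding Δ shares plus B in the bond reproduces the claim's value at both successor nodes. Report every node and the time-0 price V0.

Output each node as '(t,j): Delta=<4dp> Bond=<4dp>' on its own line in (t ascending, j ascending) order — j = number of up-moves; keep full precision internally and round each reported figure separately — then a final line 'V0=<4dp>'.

No-arbitrage ⇒ martingale measure with p* = (R−d)/(u−d) = 0.8909.
Terminal payoffs: V(4,0)=0.0000, V(4,1)=0.0000, V(4,2)=0.0000, V(4,3)=181.2508, V(4,4)=290.7980
(3,0): S=48.2285. Δ = (V_up−V_dn)/(S_up−S_dn) = (0.0000−0.0000)/(70.4137−43.8880) = 0.0000. V = [p*·0.0000 + (1−p*)·0.0000]/1.4 = 0.0000. B = V − Δ·S = 0.0000.
(3,1): S=77.3777. Δ = (V_up−V_dn)/(S_up−S_dn) = (0.0000−0.0000)/(112.9714−70.4137) = 0.0000. V = [p*·0.0000 + (1−p*)·0.0000]/1.4 = 0.0000. B = V − Δ·S = 0.0000.
(3,2): S=124.1444. Δ = (V_up−V_dn)/(S_up−S_dn) = (181.2508−0.0000)/(181.2508−112.9714) = 2.6545. V = [p*·181.2508 + (1−p*)·0.0000]/1.4 = 115.3414. B = V − Δ·S = -214.2055.
(3,3): S=199.1767. Δ = (V_up−V_dn)/(S_up−S_dn) = (290.7980−181.2508)/(290.7980−181.2508) = 1.0000. V = [p*·290.7980 + (1−p*)·181.2508]/1.4 = 199.1767. B = V − Δ·S = 0.0000.
(2,0): S=52.9984. Δ = (V_up−V_dn)/(S_up−S_dn) = (0.0000−0.0000)/(77.3777−48.2285) = 0.0000. V = [p*·0.0000 + (1−p*)·0.0000]/1.4 = 0.0000. B = V − Δ·S = 0.0000.
(2,1): S=85.0304. Δ = (V_up−V_dn)/(S_up−S_dn) = (115.3414−0.0000)/(124.1444−77.3777) = 2.4663. V = [p*·115.3414 + (1−p*)·0.0000]/1.4 = 73.3991. B = V − Δ·S = -136.3126.
(2,2): S=136.4224. Δ = (V_up−V_dn)/(S_up−S_dn) = (199.1767−115.3414)/(199.1767−124.1444) = 1.1173. V = [p*·199.1767 + (1−p*)·115.3414]/1.4 = 135.7365. B = V − Δ·S = -16.6913.
(1,0): S=58.2400. Δ = (V_up−V_dn)/(S_up−S_dn) = (73.3991−0.0000)/(85.0304−52.9984) = 2.2914. V = [p*·73.3991 + (1−p*)·0.0000]/1.4 = 46.7085. B = V − Δ·S = -86.7444.
(1,1): S=93.4400. Δ = (V_up−V_dn)/(S_up−S_dn) = (135.7365−73.3991)/(136.4224−85.0304) = 1.2130. V = [p*·135.7365 + (1−p*)·73.3991]/1.4 = 92.0972. B = V − Δ·S = -21.2435.
(0,0): S=64.0000. Δ = (V_up−V_dn)/(S_up−S_dn) = (92.0972−46.7085)/(93.4400−58.2400) = 1.2895. V = [p*·92.0972 + (1−p*)·46.7085]/1.4 = 62.2469. B = V − Δ·S = -20.2779.
Each (Δ,B) replicates both successor values, so the strategy is self-financing and V0 is arbitrage-free.

(0,0): Delta=1.2895 Bond=-20.2779
(1,0): Delta=2.2914 Bond=-86.7444
(1,1): Delta=1.2130 Bond=-21.2435
(2,0): Delta=0.0000 Bond=0.0000
(2,1): Delta=2.4663 Bond=-136.3126
(2,2): Delta=1.1173 Bond=-16.6913
(3,0): Delta=0.0000 Bond=0.0000
(3,1): Delta=0.0000 Bond=0.0000
(3,2): Delta=2.6545 Bond=-214.2055
(3,3): Delta=1.0000 Bond=0.0000
V0=62.2469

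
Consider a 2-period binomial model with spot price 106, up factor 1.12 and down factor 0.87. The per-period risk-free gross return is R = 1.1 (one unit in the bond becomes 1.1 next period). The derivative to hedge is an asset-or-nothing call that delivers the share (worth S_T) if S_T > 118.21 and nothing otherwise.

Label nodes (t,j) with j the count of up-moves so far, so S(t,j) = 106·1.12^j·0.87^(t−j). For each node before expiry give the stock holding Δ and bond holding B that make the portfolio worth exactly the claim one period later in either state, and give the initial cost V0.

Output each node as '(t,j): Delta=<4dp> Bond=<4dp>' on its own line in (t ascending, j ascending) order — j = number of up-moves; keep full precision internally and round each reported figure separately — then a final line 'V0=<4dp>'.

(0,0): Delta=4.1965 Bond=-351.8225
(1,0): Delta=0.0000 Bond=0.0000
(1,1): Delta=4.4800 Bond=-420.6573
V0=93.0105

Since d<R<u, set p* = (R−d)/(u−d) = 0.9200; price each node as the discounted p*-expectation of its children.
Terminal payoffs: V(2,0)=0.0000, V(2,1)=0.0000, V(2,2)=132.9664
  t=1,j=0: stock 92.2200 → up 103.2864 (V=0.0000), down 80.2314 (V=0.0000). Price 0.0000; hedge Δ=0.0000, bond B=0.0000.
  t=1,j=1: stock 118.7200 → up 132.9664 (V=132.9664), down 103.2864 (V=0.0000). Price 111.2083; hedge Δ=4.4800, bond B=-420.6573.
  t=0,j=0: stock 106.0000 → up 118.7200 (V=111.2083), down 92.2200 (V=0.0000). Price 93.0105; hedge Δ=4.1965, bond B=-351.8225.
Self-financing check: at every node Δ·S+B equals the discounted successor values.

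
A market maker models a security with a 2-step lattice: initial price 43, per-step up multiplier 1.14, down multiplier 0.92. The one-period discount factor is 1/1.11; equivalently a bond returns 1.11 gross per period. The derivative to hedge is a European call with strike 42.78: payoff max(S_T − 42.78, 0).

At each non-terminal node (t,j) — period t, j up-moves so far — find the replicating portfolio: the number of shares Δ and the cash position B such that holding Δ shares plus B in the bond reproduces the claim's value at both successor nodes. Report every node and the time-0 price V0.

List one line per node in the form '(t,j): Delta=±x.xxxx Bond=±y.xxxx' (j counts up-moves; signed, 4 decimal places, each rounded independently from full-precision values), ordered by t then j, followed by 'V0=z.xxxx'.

The replicating-portfolio and risk-neutral prices coincide; use p* = (1.11−0.92)/(1.14−0.92) = 0.8636 for the latter.
At expiry t=2: V(2,0)=0.0000, V(2,1)=2.3184, V(2,2)=13.1028
Node (1,0) S=39.5600: V=(p*·2.3184+(1−p*)·0.0000)/1.11=1.8038; Δ=(2.3184−0.0000)/(45.0984−36.3952)=0.2664; B=V−Δ·S=-8.7343
Node (1,1) S=49.0200: V=(p*·13.1028+(1−p*)·2.3184)/1.11=10.4795; Δ=(13.1028−2.3184)/(55.8828−45.0984)=1.0000; B=V−Δ·S=-38.5405
Node (0,0) S=43.0000: V=(p*·10.4795+(1−p*)·1.8038)/1.11=8.3752; Δ=(10.4795−1.8038)/(49.0200−39.5600)=0.9171; B=V−Δ·S=-31.0595
Root portfolio cost Δ·43+B reproduces V0=8.3752.

(0,0): Delta=0.9171 Bond=-31.0595
(1,0): Delta=0.2664 Bond=-8.7343
(1,1): Delta=1.0000 Bond=-38.5405
V0=8.3752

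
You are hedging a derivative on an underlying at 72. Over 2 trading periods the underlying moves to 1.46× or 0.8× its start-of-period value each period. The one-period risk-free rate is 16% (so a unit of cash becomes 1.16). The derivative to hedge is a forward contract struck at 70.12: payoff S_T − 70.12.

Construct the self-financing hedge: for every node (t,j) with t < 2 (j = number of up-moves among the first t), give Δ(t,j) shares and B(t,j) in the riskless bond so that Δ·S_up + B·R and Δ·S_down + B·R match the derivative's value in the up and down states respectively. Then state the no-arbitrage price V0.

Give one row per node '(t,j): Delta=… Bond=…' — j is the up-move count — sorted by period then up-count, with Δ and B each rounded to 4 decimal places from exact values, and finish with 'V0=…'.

Under the risk-neutral measure, an up-move has probability p* = (R−d)/(u−d) = 0.5455 and values discount at R = 1.16.
Terminal payoffs: V(2,0)=-24.0400, V(2,1)=13.9760, V(2,2)=83.3552
Node (1,0) S=57.6000: V=(p*·13.9760+(1−p*)·-24.0400)/1.16=-2.8483; Δ=(13.9760−-24.0400)/(84.0960−46.0800)=1.0000; B=V−Δ·S=-60.4483
Node (1,1) S=105.1200: V=(p*·83.3552+(1−p*)·13.9760)/1.16=44.6717; Δ=(83.3552−13.9760)/(153.4752−84.0960)=1.0000; B=V−Δ·S=-60.4483
Node (0,0) S=72.0000: V=(p*·44.6717+(1−p*)·-2.8483)/1.16=19.8894; Δ=(44.6717−-2.8483)/(105.1200−57.6000)=1.0000; B=V−Δ·S=-52.1106
Root portfolio cost Δ·72+B reproduces V0=19.8894.

(0,0): Delta=1.0000 Bond=-52.1106
(1,0): Delta=1.0000 Bond=-60.4483
(1,1): Delta=1.0000 Bond=-60.4483
V0=19.8894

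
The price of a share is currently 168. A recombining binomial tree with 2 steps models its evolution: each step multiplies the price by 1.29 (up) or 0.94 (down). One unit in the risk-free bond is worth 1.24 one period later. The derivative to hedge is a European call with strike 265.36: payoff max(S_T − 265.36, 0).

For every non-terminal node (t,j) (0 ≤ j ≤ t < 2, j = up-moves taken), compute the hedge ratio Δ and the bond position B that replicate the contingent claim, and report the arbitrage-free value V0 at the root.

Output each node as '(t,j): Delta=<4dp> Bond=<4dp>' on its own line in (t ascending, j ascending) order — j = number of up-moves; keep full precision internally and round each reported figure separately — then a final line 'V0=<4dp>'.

(0,0): Delta=0.1670 Bond=-21.2729
(1,0): Delta=0.0000 Bond=0.0000
(1,1): Delta=0.1873 Bond=-30.7748
V0=6.7892

Risk-neutral probability p* = (R−d)/(u−d) = (1.24−0.94)/(1.29−0.94) = 0.8571.
At expiry t=2: V(2,0)=0.0000, V(2,1)=0.0000, V(2,2)=14.2088
(1,0): S=157.9200. Δ = (V_up−V_dn)/(S_up−S_dn) = (0.0000−0.0000)/(203.7168−148.4448) = 0.0000. V = [p*·0.0000 + (1−p*)·0.0000]/1.24 = 0.0000. B = V − Δ·S = 0.0000.
(1,1): S=216.7200. Δ = (V_up−V_dn)/(S_up−S_dn) = (14.2088−0.0000)/(279.5688−203.7168) = 0.1873. V = [p*·14.2088 + (1−p*)·0.0000]/1.24 = 9.8218. B = V − Δ·S = -30.7748.
(0,0): S=168.0000. Δ = (V_up−V_dn)/(S_up−S_dn) = (9.8218−0.0000)/(216.7200−157.9200) = 0.1670. V = [p*·9.8218 + (1−p*)·0.0000]/1.24 = 6.7892. B = V − Δ·S = -21.2729.
Each (Δ,B) replicates both successor values, so the strategy is self-financing and V0 is arbitrage-free.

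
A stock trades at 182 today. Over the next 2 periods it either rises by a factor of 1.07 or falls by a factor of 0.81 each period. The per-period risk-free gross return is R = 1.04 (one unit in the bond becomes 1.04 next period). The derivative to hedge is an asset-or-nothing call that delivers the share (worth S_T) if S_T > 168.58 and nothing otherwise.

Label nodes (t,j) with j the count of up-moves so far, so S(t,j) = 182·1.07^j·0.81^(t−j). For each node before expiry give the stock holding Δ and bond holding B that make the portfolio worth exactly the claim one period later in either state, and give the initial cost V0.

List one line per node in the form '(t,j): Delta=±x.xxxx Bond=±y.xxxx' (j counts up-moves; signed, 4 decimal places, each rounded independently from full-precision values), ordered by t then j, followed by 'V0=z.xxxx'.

(0,0): Delta=3.7455 Bond=-530.9314
(1,0): Delta=0.0000 Bond=0.0000
(1,1): Delta=4.1154 Bond=-624.1907
V0=150.7583

Under the risk-neutral measure, an up-move has probability p* = (R−d)/(u−d) = 0.8846 and values discount at R = 1.04.
Terminal values V(2,·): V(2,0)=0.0000, V(2,1)=0.0000, V(2,2)=208.3718
Node (1,0) S=147.4200: V=(p*·0.0000+(1−p*)·0.0000)/1.04=0.0000; Δ=(0.0000−0.0000)/(157.7394−119.4102)=0.0000; B=V−Δ·S=0.0000
Node (1,1) S=194.7400: V=(p*·208.3718+(1−p*)·0.0000)/1.04=177.2393; Δ=(208.3718−0.0000)/(208.3718−157.7394)=4.1154; B=V−Δ·S=-624.1907
Node (0,0) S=182.0000: V=(p*·177.2393+(1−p*)·0.0000)/1.04=150.7583; Δ=(177.2393−0.0000)/(194.7400−147.4200)=3.7455; B=V−Δ·S=-530.9314
Each (Δ,B) replicates both successor values, so the strategy is self-financing and V0 is arbitrage-free.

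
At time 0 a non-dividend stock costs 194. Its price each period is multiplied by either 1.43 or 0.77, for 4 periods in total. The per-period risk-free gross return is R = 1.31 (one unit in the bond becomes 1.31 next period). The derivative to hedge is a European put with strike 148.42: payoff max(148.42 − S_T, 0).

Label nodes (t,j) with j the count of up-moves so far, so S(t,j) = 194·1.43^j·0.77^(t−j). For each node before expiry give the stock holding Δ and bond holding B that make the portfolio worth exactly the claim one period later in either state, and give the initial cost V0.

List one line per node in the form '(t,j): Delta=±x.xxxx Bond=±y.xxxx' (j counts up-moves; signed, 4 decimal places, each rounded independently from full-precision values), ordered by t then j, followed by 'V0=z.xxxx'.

(0,0): Delta=-0.0074 Bond=1.6024
(1,0): Delta=-0.0497 Bond=8.4245
(1,1): Delta=-0.0023 Bond=0.6936
(2,0): Delta=-0.2860 Bond=38.2118
(2,1): Delta=-0.0214 Bond=4.9971
(2,2): Delta=0.0000 Bond=0.0000
(3,0): Delta=-1.0000 Bond=113.2977
(3,1): Delta=-0.2005 Bond=36.0041
(3,2): Delta=0.0000 Bond=0.0000
(3,3): Delta=0.0000 Bond=0.0000
V0=0.1752

No-arbitrage ⇒ martingale measure with p* = (R−d)/(u−d) = 0.8182.
Terminal values V(4,·): V(4,0)=80.2231, V(4,1)=21.7686, V(4,2)=0.0000, V(4,3)=0.0000, V(4,4)=0.0000
(3,0): S=88.5674. Δ = (V_up−V_dn)/(S_up−S_dn) = (21.7686−80.2231)/(126.6514−68.1969) = -1.0000. V = [p*·21.7686 + (1−p*)·80.2231]/1.31 = 24.7303. B = V − Δ·S = 113.2977.
(3,1): S=164.4823. Δ = (V_up−V_dn)/(S_up−S_dn) = (0.0000−21.7686)/(235.2097−126.6514) = -0.2005. V = [p*·0.0000 + (1−p*)·21.7686]/1.31 = 3.0213. B = V − Δ·S = 36.0041.
(3,2): S=305.4672. Δ = (V_up−V_dn)/(S_up−S_dn) = (0.0000−0.0000)/(436.8180−235.2097) = 0.0000. V = [p*·0.0000 + (1−p*)·0.0000]/1.31 = 0.0000. B = V − Δ·S = 0.0000.
(3,3): S=567.2962. Δ = (V_up−V_dn)/(S_up−S_dn) = (0.0000−0.0000)/(811.2335−436.8180) = 0.0000. V = [p*·0.0000 + (1−p*)·0.0000]/1.31 = 0.0000. B = V − Δ·S = 0.0000.
(2,0): S=115.0226. Δ = (V_up−V_dn)/(S_up−S_dn) = (3.0213−24.7303)/(164.4823−88.5674) = -0.2860. V = [p*·3.0213 + (1−p*)·24.7303]/1.31 = 5.3194. B = V − Δ·S = 38.2118.
(2,1): S=213.6134. Δ = (V_up−V_dn)/(S_up−S_dn) = (0.0000−3.0213)/(305.4672−164.4823) = -0.0214. V = [p*·0.0000 + (1−p*)·3.0213]/1.31 = 0.4193. B = V − Δ·S = 4.9971.
(2,2): S=396.7106. Δ = (V_up−V_dn)/(S_up−S_dn) = (0.0000−0.0000)/(567.2962−305.4672) = 0.0000. V = [p*·0.0000 + (1−p*)·0.0000]/1.31 = 0.0000. B = V − Δ·S = 0.0000.
(1,0): S=149.3800. Δ = (V_up−V_dn)/(S_up−S_dn) = (0.4193−5.3194)/(213.6134−115.0226) = -0.0497. V = [p*·0.4193 + (1−p*)·5.3194]/1.31 = 1.0002. B = V − Δ·S = 8.4245.
(1,1): S=277.4200. Δ = (V_up−V_dn)/(S_up−S_dn) = (0.0000−0.4193)/(396.7106−213.6134) = -0.0023. V = [p*·0.0000 + (1−p*)·0.4193]/1.31 = 0.0582. B = V − Δ·S = 0.6936.
(0,0): S=194.0000. Δ = (V_up−V_dn)/(S_up−S_dn) = (0.0582−1.0002)/(277.4200−149.3800) = -0.0074. V = [p*·0.0582 + (1−p*)·1.0002]/1.31 = 0.1752. B = V − Δ·S = 1.6024.
Root portfolio cost Δ·194+B reproduces V0=0.1752.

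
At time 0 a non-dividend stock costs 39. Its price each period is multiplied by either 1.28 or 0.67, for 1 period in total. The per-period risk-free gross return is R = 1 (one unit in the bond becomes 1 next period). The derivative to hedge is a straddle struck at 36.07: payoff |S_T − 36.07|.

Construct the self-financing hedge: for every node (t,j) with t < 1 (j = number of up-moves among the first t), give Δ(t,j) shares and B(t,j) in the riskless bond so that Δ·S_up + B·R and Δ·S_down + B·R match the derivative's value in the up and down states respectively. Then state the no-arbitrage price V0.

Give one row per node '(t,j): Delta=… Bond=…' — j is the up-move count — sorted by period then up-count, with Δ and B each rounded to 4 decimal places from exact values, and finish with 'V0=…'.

(0,0): Delta=0.1644 Bond=5.6454
V0=12.0552

No-arbitrage ⇒ martingale measure with p* = (R−d)/(u−d) = 0.5410.
Terminal values V(1,·): V(1,0)=9.9400, V(1,1)=13.8500
(0,0): S=39.0000. Δ = (V_up−V_dn)/(S_up−S_dn) = (13.8500−9.9400)/(49.9200−26.1300) = 0.1644. V = [p*·13.8500 + (1−p*)·9.9400]/1 = 12.0552. B = V − Δ·S = 5.6454.
Each (Δ,B) replicates both successor values, so the strategy is self-financing and V0 is arbitrage-free.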